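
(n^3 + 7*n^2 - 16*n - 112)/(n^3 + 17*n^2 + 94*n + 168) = (n - 4)/(n + 6)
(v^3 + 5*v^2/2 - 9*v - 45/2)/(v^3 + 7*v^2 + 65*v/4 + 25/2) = 2*(v^2 - 9)/(2*v^2 + 9*v + 10)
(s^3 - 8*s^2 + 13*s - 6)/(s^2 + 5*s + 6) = (s^3 - 8*s^2 + 13*s - 6)/(s^2 + 5*s + 6)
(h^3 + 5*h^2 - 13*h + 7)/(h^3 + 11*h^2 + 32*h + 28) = (h^2 - 2*h + 1)/(h^2 + 4*h + 4)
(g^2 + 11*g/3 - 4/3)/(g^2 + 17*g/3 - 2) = (g + 4)/(g + 6)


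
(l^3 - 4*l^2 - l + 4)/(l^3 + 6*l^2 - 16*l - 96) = (l^2 - 1)/(l^2 + 10*l + 24)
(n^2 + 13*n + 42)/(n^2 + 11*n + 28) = (n + 6)/(n + 4)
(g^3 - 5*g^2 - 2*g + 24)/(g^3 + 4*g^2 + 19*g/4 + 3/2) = 4*(g^2 - 7*g + 12)/(4*g^2 + 8*g + 3)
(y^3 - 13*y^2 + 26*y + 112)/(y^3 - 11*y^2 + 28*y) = (y^2 - 6*y - 16)/(y*(y - 4))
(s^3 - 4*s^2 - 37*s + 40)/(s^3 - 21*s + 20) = (s - 8)/(s - 4)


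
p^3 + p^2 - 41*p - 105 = (p - 7)*(p + 3)*(p + 5)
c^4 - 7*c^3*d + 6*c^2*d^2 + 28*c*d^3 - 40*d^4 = (c - 5*d)*(c - 2*d)^2*(c + 2*d)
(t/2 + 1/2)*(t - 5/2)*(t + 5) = t^3/2 + 7*t^2/4 - 5*t - 25/4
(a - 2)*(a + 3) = a^2 + a - 6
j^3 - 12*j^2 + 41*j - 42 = (j - 7)*(j - 3)*(j - 2)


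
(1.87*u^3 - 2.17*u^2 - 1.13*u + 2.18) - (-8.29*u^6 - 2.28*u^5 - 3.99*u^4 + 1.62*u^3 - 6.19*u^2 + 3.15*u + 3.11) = 8.29*u^6 + 2.28*u^5 + 3.99*u^4 + 0.25*u^3 + 4.02*u^2 - 4.28*u - 0.93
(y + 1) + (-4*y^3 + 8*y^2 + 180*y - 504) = -4*y^3 + 8*y^2 + 181*y - 503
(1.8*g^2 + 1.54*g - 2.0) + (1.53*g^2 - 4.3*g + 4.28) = 3.33*g^2 - 2.76*g + 2.28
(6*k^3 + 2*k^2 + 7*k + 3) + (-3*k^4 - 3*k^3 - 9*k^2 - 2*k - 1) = -3*k^4 + 3*k^3 - 7*k^2 + 5*k + 2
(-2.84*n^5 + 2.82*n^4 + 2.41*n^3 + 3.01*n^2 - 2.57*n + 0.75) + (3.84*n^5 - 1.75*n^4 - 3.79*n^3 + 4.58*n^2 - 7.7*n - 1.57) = 1.0*n^5 + 1.07*n^4 - 1.38*n^3 + 7.59*n^2 - 10.27*n - 0.82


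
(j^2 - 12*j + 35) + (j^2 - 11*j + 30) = 2*j^2 - 23*j + 65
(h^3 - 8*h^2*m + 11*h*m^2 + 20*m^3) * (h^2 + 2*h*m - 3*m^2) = h^5 - 6*h^4*m - 8*h^3*m^2 + 66*h^2*m^3 + 7*h*m^4 - 60*m^5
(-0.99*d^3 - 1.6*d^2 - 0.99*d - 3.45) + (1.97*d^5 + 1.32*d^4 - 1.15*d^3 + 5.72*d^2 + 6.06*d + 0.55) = 1.97*d^5 + 1.32*d^4 - 2.14*d^3 + 4.12*d^2 + 5.07*d - 2.9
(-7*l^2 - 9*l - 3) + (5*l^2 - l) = -2*l^2 - 10*l - 3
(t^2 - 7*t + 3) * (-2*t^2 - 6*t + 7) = -2*t^4 + 8*t^3 + 43*t^2 - 67*t + 21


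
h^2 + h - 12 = (h - 3)*(h + 4)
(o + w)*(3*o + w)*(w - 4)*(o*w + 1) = 3*o^3*w^2 - 12*o^3*w + 4*o^2*w^3 - 16*o^2*w^2 + 3*o^2*w - 12*o^2 + o*w^4 - 4*o*w^3 + 4*o*w^2 - 16*o*w + w^3 - 4*w^2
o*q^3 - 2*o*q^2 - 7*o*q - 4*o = (q - 4)*(q + 1)*(o*q + o)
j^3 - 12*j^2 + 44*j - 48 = (j - 6)*(j - 4)*(j - 2)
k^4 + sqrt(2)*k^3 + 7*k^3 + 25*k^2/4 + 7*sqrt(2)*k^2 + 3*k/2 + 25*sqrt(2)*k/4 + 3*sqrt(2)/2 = (k + 1/2)^2*(k + 6)*(k + sqrt(2))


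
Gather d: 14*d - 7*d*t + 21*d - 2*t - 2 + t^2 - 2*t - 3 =d*(35 - 7*t) + t^2 - 4*t - 5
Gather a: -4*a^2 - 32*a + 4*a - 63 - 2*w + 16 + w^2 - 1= -4*a^2 - 28*a + w^2 - 2*w - 48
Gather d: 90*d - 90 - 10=90*d - 100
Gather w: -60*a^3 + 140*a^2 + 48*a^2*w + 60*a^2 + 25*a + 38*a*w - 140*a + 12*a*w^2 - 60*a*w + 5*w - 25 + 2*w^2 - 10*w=-60*a^3 + 200*a^2 - 115*a + w^2*(12*a + 2) + w*(48*a^2 - 22*a - 5) - 25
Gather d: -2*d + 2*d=0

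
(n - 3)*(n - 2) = n^2 - 5*n + 6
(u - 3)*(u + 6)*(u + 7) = u^3 + 10*u^2 + 3*u - 126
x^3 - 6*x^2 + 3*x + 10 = (x - 5)*(x - 2)*(x + 1)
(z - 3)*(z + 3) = z^2 - 9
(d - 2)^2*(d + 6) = d^3 + 2*d^2 - 20*d + 24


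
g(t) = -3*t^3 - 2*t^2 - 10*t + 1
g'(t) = -9*t^2 - 4*t - 10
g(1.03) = -14.70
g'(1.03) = -23.67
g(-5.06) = 389.06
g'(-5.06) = -220.19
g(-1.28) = 16.81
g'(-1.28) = -19.63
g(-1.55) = 22.87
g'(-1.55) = -25.42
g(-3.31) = 120.98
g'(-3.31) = -95.36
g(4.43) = -343.36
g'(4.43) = -204.34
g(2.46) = -80.36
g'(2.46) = -74.30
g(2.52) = -84.91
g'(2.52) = -77.23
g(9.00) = -2438.00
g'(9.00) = -775.00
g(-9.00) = 2116.00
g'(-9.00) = -703.00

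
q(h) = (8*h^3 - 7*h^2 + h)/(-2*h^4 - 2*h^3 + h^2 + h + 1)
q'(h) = (24*h^2 - 14*h + 1)/(-2*h^4 - 2*h^3 + h^2 + h + 1) + (8*h^3 - 7*h^2 + h)*(8*h^3 + 6*h^2 - 2*h - 1)/(-2*h^4 - 2*h^3 + h^2 + h + 1)^2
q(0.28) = -0.07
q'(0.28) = -0.75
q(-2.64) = 3.61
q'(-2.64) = 2.90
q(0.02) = 0.02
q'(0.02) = 0.70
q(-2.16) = 5.81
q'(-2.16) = 7.20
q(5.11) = -0.56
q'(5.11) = 0.07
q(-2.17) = 5.74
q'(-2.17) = 7.04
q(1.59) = -1.02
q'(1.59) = 0.30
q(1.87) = -0.95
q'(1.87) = 0.21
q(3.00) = -0.77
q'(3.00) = 0.13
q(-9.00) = 0.55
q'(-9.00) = 0.08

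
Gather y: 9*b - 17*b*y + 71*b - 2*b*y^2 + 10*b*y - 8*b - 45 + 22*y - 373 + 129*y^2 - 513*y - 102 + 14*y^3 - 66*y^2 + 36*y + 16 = 72*b + 14*y^3 + y^2*(63 - 2*b) + y*(-7*b - 455) - 504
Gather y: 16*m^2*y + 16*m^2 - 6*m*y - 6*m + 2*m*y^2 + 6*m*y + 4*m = 16*m^2*y + 16*m^2 + 2*m*y^2 - 2*m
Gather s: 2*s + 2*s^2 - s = 2*s^2 + s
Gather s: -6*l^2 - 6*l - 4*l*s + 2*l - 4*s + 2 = -6*l^2 - 4*l + s*(-4*l - 4) + 2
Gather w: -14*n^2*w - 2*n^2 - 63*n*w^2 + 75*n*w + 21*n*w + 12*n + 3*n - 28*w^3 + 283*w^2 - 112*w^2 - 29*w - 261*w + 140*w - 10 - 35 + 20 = -2*n^2 + 15*n - 28*w^3 + w^2*(171 - 63*n) + w*(-14*n^2 + 96*n - 150) - 25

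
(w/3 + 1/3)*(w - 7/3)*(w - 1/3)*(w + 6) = w^4/3 + 13*w^3/9 - 107*w^2/27 - 95*w/27 + 14/9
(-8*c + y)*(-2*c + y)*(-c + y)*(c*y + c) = -16*c^4*y - 16*c^4 + 26*c^3*y^2 + 26*c^3*y - 11*c^2*y^3 - 11*c^2*y^2 + c*y^4 + c*y^3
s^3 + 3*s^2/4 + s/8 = s*(s + 1/4)*(s + 1/2)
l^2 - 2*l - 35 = (l - 7)*(l + 5)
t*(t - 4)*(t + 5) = t^3 + t^2 - 20*t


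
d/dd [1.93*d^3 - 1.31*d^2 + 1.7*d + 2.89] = 5.79*d^2 - 2.62*d + 1.7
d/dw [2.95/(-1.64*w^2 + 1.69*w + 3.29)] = (9.676*w - 4.9855)/(-1.64*w^2 + 1.69*w + 3.29)^2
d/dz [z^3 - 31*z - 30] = 3*z^2 - 31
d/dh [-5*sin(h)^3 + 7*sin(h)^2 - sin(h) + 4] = (-15*sin(h)^2 + 14*sin(h) - 1)*cos(h)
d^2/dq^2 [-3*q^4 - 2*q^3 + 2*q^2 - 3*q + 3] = -36*q^2 - 12*q + 4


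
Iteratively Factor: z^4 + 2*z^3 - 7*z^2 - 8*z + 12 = (z - 2)*(z^3 + 4*z^2 + z - 6) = (z - 2)*(z + 2)*(z^2 + 2*z - 3) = (z - 2)*(z - 1)*(z + 2)*(z + 3)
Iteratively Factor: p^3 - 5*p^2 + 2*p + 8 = (p + 1)*(p^2 - 6*p + 8) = (p - 4)*(p + 1)*(p - 2)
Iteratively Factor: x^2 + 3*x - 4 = (x - 1)*(x + 4)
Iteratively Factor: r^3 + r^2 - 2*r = (r - 1)*(r^2 + 2*r) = r*(r - 1)*(r + 2)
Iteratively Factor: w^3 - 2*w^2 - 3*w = (w - 3)*(w^2 + w) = (w - 3)*(w + 1)*(w)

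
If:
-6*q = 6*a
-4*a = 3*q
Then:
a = 0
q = 0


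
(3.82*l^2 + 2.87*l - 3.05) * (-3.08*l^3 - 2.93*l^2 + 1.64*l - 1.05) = -11.7656*l^5 - 20.0322*l^4 + 7.2497*l^3 + 9.6323*l^2 - 8.0155*l + 3.2025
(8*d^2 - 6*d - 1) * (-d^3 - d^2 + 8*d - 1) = -8*d^5 - 2*d^4 + 71*d^3 - 55*d^2 - 2*d + 1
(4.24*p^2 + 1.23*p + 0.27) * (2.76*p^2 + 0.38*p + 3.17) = 11.7024*p^4 + 5.006*p^3 + 14.6534*p^2 + 4.0017*p + 0.8559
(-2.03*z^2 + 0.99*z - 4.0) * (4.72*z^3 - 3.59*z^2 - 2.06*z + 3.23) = -9.5816*z^5 + 11.9605*z^4 - 18.2523*z^3 + 5.7637*z^2 + 11.4377*z - 12.92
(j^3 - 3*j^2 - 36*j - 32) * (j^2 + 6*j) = j^5 + 3*j^4 - 54*j^3 - 248*j^2 - 192*j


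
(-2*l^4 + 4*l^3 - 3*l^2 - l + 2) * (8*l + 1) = -16*l^5 + 30*l^4 - 20*l^3 - 11*l^2 + 15*l + 2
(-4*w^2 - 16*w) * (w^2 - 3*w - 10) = -4*w^4 - 4*w^3 + 88*w^2 + 160*w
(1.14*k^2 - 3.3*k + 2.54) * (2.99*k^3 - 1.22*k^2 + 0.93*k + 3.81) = 3.4086*k^5 - 11.2578*k^4 + 12.6808*k^3 - 1.8244*k^2 - 10.2108*k + 9.6774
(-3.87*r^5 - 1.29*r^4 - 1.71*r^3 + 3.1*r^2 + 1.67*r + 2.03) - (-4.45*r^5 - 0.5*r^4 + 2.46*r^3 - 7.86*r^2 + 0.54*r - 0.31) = 0.58*r^5 - 0.79*r^4 - 4.17*r^3 + 10.96*r^2 + 1.13*r + 2.34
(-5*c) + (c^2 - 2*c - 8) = c^2 - 7*c - 8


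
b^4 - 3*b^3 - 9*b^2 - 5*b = b*(b - 5)*(b + 1)^2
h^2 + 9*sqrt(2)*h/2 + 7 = (h + sqrt(2))*(h + 7*sqrt(2)/2)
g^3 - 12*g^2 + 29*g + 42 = (g - 7)*(g - 6)*(g + 1)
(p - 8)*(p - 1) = p^2 - 9*p + 8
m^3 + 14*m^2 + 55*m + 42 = (m + 1)*(m + 6)*(m + 7)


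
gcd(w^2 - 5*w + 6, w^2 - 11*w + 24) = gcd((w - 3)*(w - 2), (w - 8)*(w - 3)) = w - 3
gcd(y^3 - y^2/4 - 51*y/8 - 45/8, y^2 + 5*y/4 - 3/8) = y + 3/2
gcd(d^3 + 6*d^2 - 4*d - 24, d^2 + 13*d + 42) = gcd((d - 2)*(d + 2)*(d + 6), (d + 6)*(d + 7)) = d + 6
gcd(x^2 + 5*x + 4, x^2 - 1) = x + 1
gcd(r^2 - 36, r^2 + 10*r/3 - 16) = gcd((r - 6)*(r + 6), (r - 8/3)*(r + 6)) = r + 6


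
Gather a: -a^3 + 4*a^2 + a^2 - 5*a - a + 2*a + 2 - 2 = -a^3 + 5*a^2 - 4*a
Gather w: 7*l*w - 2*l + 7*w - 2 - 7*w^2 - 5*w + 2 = -2*l - 7*w^2 + w*(7*l + 2)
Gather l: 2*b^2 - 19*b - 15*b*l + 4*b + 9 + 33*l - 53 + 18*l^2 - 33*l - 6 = 2*b^2 - 15*b*l - 15*b + 18*l^2 - 50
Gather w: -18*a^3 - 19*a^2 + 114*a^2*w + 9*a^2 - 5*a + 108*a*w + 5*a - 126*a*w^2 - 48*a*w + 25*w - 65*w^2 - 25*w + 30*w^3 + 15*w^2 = -18*a^3 - 10*a^2 + 30*w^3 + w^2*(-126*a - 50) + w*(114*a^2 + 60*a)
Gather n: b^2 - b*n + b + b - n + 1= b^2 + 2*b + n*(-b - 1) + 1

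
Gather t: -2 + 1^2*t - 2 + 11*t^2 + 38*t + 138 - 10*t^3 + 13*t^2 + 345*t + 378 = -10*t^3 + 24*t^2 + 384*t + 512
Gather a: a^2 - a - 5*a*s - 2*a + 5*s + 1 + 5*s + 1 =a^2 + a*(-5*s - 3) + 10*s + 2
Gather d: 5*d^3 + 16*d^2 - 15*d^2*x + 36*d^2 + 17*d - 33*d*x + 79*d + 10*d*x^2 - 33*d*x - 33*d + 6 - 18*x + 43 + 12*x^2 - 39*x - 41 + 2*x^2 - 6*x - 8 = 5*d^3 + d^2*(52 - 15*x) + d*(10*x^2 - 66*x + 63) + 14*x^2 - 63*x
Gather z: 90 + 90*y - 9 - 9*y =81*y + 81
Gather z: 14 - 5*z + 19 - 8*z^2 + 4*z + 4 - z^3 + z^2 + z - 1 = -z^3 - 7*z^2 + 36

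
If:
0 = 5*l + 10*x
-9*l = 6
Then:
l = -2/3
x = 1/3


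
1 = 1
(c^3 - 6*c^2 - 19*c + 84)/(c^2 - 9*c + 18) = (c^2 - 3*c - 28)/(c - 6)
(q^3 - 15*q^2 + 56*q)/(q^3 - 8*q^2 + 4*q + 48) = q*(q^2 - 15*q + 56)/(q^3 - 8*q^2 + 4*q + 48)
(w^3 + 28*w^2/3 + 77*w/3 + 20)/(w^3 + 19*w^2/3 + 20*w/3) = (w + 3)/w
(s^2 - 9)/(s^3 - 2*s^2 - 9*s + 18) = 1/(s - 2)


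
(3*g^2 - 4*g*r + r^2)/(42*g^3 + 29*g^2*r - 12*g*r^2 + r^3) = (3*g^2 - 4*g*r + r^2)/(42*g^3 + 29*g^2*r - 12*g*r^2 + r^3)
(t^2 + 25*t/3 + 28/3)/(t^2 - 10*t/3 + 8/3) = (3*t^2 + 25*t + 28)/(3*t^2 - 10*t + 8)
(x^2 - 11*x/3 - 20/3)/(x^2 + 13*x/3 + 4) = (x - 5)/(x + 3)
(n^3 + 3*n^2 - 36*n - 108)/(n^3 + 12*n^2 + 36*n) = (n^2 - 3*n - 18)/(n*(n + 6))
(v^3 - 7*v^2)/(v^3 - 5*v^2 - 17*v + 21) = v^2/(v^2 + 2*v - 3)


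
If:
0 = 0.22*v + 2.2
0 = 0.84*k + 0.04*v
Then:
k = 0.48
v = -10.00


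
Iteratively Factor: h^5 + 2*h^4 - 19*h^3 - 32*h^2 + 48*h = (h + 3)*(h^4 - h^3 - 16*h^2 + 16*h) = h*(h + 3)*(h^3 - h^2 - 16*h + 16) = h*(h - 4)*(h + 3)*(h^2 + 3*h - 4) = h*(h - 4)*(h + 3)*(h + 4)*(h - 1)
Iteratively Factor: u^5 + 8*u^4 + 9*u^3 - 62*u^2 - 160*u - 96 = (u + 4)*(u^4 + 4*u^3 - 7*u^2 - 34*u - 24) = (u - 3)*(u + 4)*(u^3 + 7*u^2 + 14*u + 8) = (u - 3)*(u + 2)*(u + 4)*(u^2 + 5*u + 4) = (u - 3)*(u + 1)*(u + 2)*(u + 4)*(u + 4)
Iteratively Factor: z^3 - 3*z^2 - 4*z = (z - 4)*(z^2 + z) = z*(z - 4)*(z + 1)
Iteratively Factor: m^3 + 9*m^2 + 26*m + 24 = (m + 3)*(m^2 + 6*m + 8) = (m + 3)*(m + 4)*(m + 2)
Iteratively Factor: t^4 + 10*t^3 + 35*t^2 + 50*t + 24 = (t + 4)*(t^3 + 6*t^2 + 11*t + 6) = (t + 1)*(t + 4)*(t^2 + 5*t + 6) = (t + 1)*(t + 3)*(t + 4)*(t + 2)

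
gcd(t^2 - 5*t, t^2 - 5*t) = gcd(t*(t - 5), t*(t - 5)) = t^2 - 5*t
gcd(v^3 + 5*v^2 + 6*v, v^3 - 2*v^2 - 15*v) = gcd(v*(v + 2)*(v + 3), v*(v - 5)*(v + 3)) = v^2 + 3*v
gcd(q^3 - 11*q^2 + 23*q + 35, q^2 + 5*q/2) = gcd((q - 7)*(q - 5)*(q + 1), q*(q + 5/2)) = 1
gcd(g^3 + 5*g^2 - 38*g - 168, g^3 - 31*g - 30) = g - 6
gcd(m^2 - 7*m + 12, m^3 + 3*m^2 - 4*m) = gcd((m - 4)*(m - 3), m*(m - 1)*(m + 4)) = 1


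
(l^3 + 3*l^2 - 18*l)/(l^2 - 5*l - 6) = l*(-l^2 - 3*l + 18)/(-l^2 + 5*l + 6)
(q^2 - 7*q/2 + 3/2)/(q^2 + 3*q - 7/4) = 2*(q - 3)/(2*q + 7)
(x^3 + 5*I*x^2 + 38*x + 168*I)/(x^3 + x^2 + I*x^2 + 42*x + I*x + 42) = (x + 4*I)/(x + 1)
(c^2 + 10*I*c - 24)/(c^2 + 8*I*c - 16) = (c + 6*I)/(c + 4*I)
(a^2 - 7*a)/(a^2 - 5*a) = (a - 7)/(a - 5)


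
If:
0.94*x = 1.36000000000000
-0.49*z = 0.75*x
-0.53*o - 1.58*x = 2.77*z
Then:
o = 7.26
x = 1.45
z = -2.21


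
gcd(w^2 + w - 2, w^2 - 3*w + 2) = w - 1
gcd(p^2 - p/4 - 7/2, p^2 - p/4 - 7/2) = p^2 - p/4 - 7/2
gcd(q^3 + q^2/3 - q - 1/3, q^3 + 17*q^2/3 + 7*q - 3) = 1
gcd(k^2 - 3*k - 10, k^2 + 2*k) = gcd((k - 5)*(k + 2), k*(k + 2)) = k + 2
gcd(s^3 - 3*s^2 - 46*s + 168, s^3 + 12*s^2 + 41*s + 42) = s + 7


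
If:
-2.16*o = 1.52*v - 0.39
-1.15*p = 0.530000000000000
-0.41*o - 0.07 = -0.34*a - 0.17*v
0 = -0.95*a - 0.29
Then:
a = -0.31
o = -0.20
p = -0.46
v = 0.54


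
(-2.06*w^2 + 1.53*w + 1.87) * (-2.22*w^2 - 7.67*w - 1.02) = 4.5732*w^4 + 12.4036*w^3 - 13.7853*w^2 - 15.9035*w - 1.9074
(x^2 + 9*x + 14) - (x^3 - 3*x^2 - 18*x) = -x^3 + 4*x^2 + 27*x + 14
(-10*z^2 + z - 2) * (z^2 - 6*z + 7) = -10*z^4 + 61*z^3 - 78*z^2 + 19*z - 14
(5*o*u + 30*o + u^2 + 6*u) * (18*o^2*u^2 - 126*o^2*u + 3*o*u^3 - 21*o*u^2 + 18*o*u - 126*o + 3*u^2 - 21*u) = 90*o^3*u^3 - 90*o^3*u^2 - 3780*o^3*u + 33*o^2*u^4 - 33*o^2*u^3 - 1296*o^2*u^2 - 90*o^2*u - 3780*o^2 + 3*o*u^5 - 3*o*u^4 - 93*o*u^3 - 33*o*u^2 - 1386*o*u + 3*u^4 - 3*u^3 - 126*u^2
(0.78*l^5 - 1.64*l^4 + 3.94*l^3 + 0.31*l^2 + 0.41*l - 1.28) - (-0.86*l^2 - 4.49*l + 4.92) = 0.78*l^5 - 1.64*l^4 + 3.94*l^3 + 1.17*l^2 + 4.9*l - 6.2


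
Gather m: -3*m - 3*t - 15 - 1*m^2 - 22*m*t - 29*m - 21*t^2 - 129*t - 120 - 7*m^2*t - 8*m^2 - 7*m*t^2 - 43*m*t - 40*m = m^2*(-7*t - 9) + m*(-7*t^2 - 65*t - 72) - 21*t^2 - 132*t - 135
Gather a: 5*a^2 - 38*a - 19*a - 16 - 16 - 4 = 5*a^2 - 57*a - 36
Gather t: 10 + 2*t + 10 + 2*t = 4*t + 20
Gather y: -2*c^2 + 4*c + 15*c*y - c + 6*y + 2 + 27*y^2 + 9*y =-2*c^2 + 3*c + 27*y^2 + y*(15*c + 15) + 2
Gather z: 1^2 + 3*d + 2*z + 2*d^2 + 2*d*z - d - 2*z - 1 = 2*d^2 + 2*d*z + 2*d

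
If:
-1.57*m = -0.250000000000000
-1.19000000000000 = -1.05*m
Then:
No Solution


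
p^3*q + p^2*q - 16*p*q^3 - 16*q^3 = (p - 4*q)*(p + 4*q)*(p*q + q)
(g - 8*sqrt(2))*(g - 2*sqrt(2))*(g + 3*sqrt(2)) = g^3 - 7*sqrt(2)*g^2 - 28*g + 96*sqrt(2)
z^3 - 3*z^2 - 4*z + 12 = (z - 3)*(z - 2)*(z + 2)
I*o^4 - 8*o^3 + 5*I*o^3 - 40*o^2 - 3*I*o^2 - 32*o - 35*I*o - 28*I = (o + 4)*(o + I)*(o + 7*I)*(I*o + I)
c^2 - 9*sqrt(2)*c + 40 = (c - 5*sqrt(2))*(c - 4*sqrt(2))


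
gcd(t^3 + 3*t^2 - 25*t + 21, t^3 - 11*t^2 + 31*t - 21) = t^2 - 4*t + 3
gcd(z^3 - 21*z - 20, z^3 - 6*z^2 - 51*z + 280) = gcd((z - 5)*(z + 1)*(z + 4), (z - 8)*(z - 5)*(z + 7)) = z - 5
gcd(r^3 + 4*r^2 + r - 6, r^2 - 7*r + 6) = r - 1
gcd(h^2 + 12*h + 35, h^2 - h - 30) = h + 5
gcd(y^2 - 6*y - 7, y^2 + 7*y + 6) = y + 1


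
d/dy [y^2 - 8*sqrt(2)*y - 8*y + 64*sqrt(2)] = 2*y - 8*sqrt(2) - 8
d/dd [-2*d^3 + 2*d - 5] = 2 - 6*d^2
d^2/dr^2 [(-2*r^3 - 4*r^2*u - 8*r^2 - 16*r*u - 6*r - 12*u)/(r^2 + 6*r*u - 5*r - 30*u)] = 4*(-(2*r + 6*u - 5)^2*(r^3 + 2*r^2*u + 4*r^2 + 8*r*u + 3*r + 6*u) - (3*r + 2*u + 4)*(r^2 + 6*r*u - 5*r - 30*u)^2 + (r^2 + 6*r*u - 5*r - 30*u)*(r^3 + 2*r^2*u + 4*r^2 + 8*r*u + 3*r + 6*u + (2*r + 6*u - 5)*(3*r^2 + 4*r*u + 8*r + 8*u + 3)))/(r^2 + 6*r*u - 5*r - 30*u)^3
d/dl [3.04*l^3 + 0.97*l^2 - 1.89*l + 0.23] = 9.12*l^2 + 1.94*l - 1.89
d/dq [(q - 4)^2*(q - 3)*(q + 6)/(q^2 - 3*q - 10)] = 2*(q^5 - 7*q^4 - 5*q^3 + 18*q^2 + 548*q - 1392)/(q^4 - 6*q^3 - 11*q^2 + 60*q + 100)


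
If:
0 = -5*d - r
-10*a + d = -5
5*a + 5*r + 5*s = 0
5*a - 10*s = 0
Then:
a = 50/97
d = 15/97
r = -75/97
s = 25/97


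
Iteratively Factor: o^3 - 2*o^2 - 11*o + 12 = (o - 4)*(o^2 + 2*o - 3) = (o - 4)*(o - 1)*(o + 3)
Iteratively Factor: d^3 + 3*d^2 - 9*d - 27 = (d + 3)*(d^2 - 9) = (d - 3)*(d + 3)*(d + 3)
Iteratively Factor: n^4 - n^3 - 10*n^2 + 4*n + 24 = (n - 3)*(n^3 + 2*n^2 - 4*n - 8) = (n - 3)*(n + 2)*(n^2 - 4) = (n - 3)*(n + 2)^2*(n - 2)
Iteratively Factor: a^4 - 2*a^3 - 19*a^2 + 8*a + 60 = (a - 5)*(a^3 + 3*a^2 - 4*a - 12) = (a - 5)*(a - 2)*(a^2 + 5*a + 6) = (a - 5)*(a - 2)*(a + 3)*(a + 2)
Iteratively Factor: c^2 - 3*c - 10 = (c - 5)*(c + 2)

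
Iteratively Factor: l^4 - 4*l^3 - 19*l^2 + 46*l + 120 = (l + 3)*(l^3 - 7*l^2 + 2*l + 40) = (l + 2)*(l + 3)*(l^2 - 9*l + 20) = (l - 4)*(l + 2)*(l + 3)*(l - 5)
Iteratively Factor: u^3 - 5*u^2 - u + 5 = (u - 5)*(u^2 - 1) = (u - 5)*(u - 1)*(u + 1)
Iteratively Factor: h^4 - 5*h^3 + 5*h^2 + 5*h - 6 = (h + 1)*(h^3 - 6*h^2 + 11*h - 6) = (h - 2)*(h + 1)*(h^2 - 4*h + 3) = (h - 3)*(h - 2)*(h + 1)*(h - 1)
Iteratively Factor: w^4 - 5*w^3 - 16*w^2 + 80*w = (w - 4)*(w^3 - w^2 - 20*w) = (w - 5)*(w - 4)*(w^2 + 4*w) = (w - 5)*(w - 4)*(w + 4)*(w)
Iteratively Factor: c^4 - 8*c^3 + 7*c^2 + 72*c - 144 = (c - 3)*(c^3 - 5*c^2 - 8*c + 48) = (c - 3)*(c + 3)*(c^2 - 8*c + 16) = (c - 4)*(c - 3)*(c + 3)*(c - 4)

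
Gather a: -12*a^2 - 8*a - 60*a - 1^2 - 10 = -12*a^2 - 68*a - 11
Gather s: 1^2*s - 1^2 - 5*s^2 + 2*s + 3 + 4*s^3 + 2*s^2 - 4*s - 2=4*s^3 - 3*s^2 - s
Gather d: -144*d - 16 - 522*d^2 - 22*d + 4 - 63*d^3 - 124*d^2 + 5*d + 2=-63*d^3 - 646*d^2 - 161*d - 10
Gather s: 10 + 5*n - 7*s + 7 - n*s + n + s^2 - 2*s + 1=6*n + s^2 + s*(-n - 9) + 18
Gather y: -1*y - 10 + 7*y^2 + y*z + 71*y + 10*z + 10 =7*y^2 + y*(z + 70) + 10*z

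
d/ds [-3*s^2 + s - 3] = 1 - 6*s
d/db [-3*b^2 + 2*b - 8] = 2 - 6*b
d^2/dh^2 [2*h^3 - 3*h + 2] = 12*h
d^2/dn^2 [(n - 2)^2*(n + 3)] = 6*n - 2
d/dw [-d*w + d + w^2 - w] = -d + 2*w - 1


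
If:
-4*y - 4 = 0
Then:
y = -1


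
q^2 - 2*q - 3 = (q - 3)*(q + 1)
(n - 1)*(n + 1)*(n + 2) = n^3 + 2*n^2 - n - 2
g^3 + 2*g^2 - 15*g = g*(g - 3)*(g + 5)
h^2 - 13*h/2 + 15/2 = (h - 5)*(h - 3/2)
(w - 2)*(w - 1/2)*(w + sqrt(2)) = w^3 - 5*w^2/2 + sqrt(2)*w^2 - 5*sqrt(2)*w/2 + w + sqrt(2)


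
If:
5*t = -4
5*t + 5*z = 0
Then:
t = -4/5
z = 4/5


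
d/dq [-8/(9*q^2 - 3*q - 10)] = 24*(6*q - 1)/(-9*q^2 + 3*q + 10)^2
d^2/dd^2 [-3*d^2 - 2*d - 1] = -6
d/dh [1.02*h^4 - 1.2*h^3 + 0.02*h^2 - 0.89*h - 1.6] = 4.08*h^3 - 3.6*h^2 + 0.04*h - 0.89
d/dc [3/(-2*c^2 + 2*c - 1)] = 6*(2*c - 1)/(2*c^2 - 2*c + 1)^2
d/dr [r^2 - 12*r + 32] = 2*r - 12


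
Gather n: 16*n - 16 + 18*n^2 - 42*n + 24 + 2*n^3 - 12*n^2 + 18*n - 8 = 2*n^3 + 6*n^2 - 8*n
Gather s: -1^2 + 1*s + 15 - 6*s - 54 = -5*s - 40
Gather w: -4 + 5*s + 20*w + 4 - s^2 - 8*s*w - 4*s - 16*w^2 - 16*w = -s^2 + s - 16*w^2 + w*(4 - 8*s)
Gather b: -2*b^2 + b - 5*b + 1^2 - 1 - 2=-2*b^2 - 4*b - 2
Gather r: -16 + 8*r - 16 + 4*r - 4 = 12*r - 36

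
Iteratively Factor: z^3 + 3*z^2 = (z + 3)*(z^2) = z*(z + 3)*(z)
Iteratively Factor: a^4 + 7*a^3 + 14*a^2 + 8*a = (a + 4)*(a^3 + 3*a^2 + 2*a) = (a + 2)*(a + 4)*(a^2 + a) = a*(a + 2)*(a + 4)*(a + 1)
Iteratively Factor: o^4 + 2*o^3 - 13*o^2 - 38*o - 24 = (o + 2)*(o^3 - 13*o - 12) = (o - 4)*(o + 2)*(o^2 + 4*o + 3) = (o - 4)*(o + 2)*(o + 3)*(o + 1)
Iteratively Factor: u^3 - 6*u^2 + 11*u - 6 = (u - 2)*(u^2 - 4*u + 3) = (u - 3)*(u - 2)*(u - 1)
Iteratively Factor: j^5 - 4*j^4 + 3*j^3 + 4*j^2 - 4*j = (j)*(j^4 - 4*j^3 + 3*j^2 + 4*j - 4) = j*(j - 2)*(j^3 - 2*j^2 - j + 2) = j*(j - 2)*(j + 1)*(j^2 - 3*j + 2) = j*(j - 2)*(j - 1)*(j + 1)*(j - 2)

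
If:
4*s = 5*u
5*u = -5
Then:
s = -5/4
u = -1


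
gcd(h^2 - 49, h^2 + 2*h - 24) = 1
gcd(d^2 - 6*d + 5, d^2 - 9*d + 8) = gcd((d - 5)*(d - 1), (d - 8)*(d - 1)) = d - 1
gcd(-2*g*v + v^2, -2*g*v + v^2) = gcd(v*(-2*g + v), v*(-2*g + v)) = -2*g*v + v^2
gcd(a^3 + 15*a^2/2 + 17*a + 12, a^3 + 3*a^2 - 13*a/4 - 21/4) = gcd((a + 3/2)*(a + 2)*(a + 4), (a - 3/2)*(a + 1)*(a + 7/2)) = 1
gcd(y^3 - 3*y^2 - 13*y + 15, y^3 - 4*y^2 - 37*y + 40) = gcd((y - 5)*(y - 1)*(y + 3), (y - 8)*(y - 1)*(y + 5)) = y - 1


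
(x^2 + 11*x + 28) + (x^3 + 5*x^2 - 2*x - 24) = x^3 + 6*x^2 + 9*x + 4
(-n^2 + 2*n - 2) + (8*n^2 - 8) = 7*n^2 + 2*n - 10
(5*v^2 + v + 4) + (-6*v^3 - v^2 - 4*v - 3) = -6*v^3 + 4*v^2 - 3*v + 1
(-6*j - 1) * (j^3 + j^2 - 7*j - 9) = -6*j^4 - 7*j^3 + 41*j^2 + 61*j + 9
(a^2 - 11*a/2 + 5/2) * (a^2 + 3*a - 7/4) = a^4 - 5*a^3/2 - 63*a^2/4 + 137*a/8 - 35/8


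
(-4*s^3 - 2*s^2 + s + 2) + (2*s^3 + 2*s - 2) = -2*s^3 - 2*s^2 + 3*s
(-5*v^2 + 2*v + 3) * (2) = -10*v^2 + 4*v + 6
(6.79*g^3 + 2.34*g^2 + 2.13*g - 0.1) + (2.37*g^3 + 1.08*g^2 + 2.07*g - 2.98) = 9.16*g^3 + 3.42*g^2 + 4.2*g - 3.08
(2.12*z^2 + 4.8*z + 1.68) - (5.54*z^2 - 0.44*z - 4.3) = -3.42*z^2 + 5.24*z + 5.98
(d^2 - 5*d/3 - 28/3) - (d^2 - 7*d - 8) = 16*d/3 - 4/3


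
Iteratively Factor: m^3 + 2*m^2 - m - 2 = (m + 2)*(m^2 - 1) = (m - 1)*(m + 2)*(m + 1)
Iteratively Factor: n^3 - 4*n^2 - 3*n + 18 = (n + 2)*(n^2 - 6*n + 9) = (n - 3)*(n + 2)*(n - 3)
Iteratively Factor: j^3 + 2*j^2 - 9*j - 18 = (j + 2)*(j^2 - 9) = (j + 2)*(j + 3)*(j - 3)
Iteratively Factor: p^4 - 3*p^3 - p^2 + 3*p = (p - 1)*(p^3 - 2*p^2 - 3*p) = (p - 3)*(p - 1)*(p^2 + p) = (p - 3)*(p - 1)*(p + 1)*(p)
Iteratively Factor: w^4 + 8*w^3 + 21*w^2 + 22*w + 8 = (w + 4)*(w^3 + 4*w^2 + 5*w + 2) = (w + 2)*(w + 4)*(w^2 + 2*w + 1) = (w + 1)*(w + 2)*(w + 4)*(w + 1)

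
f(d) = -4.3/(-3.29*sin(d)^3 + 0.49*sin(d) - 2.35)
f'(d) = -4.3*(9.87*sin(d)^2*cos(d) - 0.49*cos(d))/(-3.29*sin(d)^3 + 0.49*sin(d) - 2.35)^2 = (2.107 - 42.441*sin(d)^2)*cos(d)/(3.29*sin(d)^3 - 0.49*sin(d) + 2.35)^2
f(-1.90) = 166.97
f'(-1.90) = 17499.22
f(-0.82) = 3.02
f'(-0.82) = -6.94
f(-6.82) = 1.99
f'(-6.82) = -1.66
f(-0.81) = 2.96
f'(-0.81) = -6.57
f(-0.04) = 1.81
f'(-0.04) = 0.36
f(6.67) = 1.84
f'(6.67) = -0.66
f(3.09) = 1.85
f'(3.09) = -0.37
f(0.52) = 1.71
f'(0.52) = -1.15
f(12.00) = 2.04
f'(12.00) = -1.93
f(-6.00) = 1.88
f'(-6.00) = -0.22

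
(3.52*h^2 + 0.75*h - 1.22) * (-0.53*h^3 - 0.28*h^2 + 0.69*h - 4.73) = -1.8656*h^5 - 1.3831*h^4 + 2.8654*h^3 - 15.7905*h^2 - 4.3893*h + 5.7706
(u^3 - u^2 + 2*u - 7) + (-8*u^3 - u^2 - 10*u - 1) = -7*u^3 - 2*u^2 - 8*u - 8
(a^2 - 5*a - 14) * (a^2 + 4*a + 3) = a^4 - a^3 - 31*a^2 - 71*a - 42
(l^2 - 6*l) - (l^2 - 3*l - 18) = 18 - 3*l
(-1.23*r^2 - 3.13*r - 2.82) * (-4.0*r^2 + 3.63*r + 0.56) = 4.92*r^4 + 8.0551*r^3 - 0.7707*r^2 - 11.9894*r - 1.5792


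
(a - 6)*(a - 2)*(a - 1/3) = a^3 - 25*a^2/3 + 44*a/3 - 4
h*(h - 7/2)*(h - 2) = h^3 - 11*h^2/2 + 7*h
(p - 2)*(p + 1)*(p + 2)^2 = p^4 + 3*p^3 - 2*p^2 - 12*p - 8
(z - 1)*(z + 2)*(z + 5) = z^3 + 6*z^2 + 3*z - 10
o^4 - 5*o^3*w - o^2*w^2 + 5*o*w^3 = o*(o - 5*w)*(o - w)*(o + w)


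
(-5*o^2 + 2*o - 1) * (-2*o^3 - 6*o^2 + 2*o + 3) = 10*o^5 + 26*o^4 - 20*o^3 - 5*o^2 + 4*o - 3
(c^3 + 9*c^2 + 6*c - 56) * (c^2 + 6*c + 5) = c^5 + 15*c^4 + 65*c^3 + 25*c^2 - 306*c - 280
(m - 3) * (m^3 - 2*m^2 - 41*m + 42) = m^4 - 5*m^3 - 35*m^2 + 165*m - 126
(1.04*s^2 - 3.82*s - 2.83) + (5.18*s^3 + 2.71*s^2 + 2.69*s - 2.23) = 5.18*s^3 + 3.75*s^2 - 1.13*s - 5.06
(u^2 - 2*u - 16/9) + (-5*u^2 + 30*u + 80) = -4*u^2 + 28*u + 704/9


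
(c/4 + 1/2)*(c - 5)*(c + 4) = c^3/4 + c^2/4 - 11*c/2 - 10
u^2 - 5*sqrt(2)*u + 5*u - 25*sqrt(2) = (u + 5)*(u - 5*sqrt(2))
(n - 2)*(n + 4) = n^2 + 2*n - 8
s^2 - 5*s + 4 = (s - 4)*(s - 1)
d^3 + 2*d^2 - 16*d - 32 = (d - 4)*(d + 2)*(d + 4)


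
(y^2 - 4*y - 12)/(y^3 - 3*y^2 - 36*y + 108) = (y + 2)/(y^2 + 3*y - 18)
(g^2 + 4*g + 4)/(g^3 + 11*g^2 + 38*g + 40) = (g + 2)/(g^2 + 9*g + 20)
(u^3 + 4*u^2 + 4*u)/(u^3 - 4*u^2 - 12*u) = (u + 2)/(u - 6)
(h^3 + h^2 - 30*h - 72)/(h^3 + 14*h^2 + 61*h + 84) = (h - 6)/(h + 7)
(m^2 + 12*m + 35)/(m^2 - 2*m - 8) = (m^2 + 12*m + 35)/(m^2 - 2*m - 8)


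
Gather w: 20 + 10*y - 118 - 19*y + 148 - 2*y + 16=66 - 11*y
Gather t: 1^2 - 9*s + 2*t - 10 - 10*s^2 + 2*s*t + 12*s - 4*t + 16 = -10*s^2 + 3*s + t*(2*s - 2) + 7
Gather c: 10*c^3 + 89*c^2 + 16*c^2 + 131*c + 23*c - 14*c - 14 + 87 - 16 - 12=10*c^3 + 105*c^2 + 140*c + 45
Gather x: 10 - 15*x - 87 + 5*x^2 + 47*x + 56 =5*x^2 + 32*x - 21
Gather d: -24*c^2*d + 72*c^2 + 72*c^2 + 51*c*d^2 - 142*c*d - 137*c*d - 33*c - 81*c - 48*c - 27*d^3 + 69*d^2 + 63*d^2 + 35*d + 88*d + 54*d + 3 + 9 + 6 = 144*c^2 - 162*c - 27*d^3 + d^2*(51*c + 132) + d*(-24*c^2 - 279*c + 177) + 18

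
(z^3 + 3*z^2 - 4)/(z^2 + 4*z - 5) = (z^2 + 4*z + 4)/(z + 5)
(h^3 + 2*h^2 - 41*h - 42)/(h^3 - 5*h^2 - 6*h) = (h + 7)/h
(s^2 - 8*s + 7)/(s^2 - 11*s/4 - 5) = 4*(-s^2 + 8*s - 7)/(-4*s^2 + 11*s + 20)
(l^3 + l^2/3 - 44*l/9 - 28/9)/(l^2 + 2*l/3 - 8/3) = (9*l^2 - 15*l - 14)/(3*(3*l - 4))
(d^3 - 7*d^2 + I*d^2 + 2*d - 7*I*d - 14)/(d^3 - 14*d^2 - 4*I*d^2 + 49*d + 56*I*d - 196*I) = (d^2 + I*d + 2)/(d^2 - d*(7 + 4*I) + 28*I)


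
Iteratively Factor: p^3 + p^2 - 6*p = (p)*(p^2 + p - 6) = p*(p + 3)*(p - 2)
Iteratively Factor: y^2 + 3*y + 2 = (y + 2)*(y + 1)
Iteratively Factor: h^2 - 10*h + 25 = (h - 5)*(h - 5)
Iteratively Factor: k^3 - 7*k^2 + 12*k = (k - 4)*(k^2 - 3*k) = (k - 4)*(k - 3)*(k)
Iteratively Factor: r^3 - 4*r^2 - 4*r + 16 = (r - 4)*(r^2 - 4) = (r - 4)*(r - 2)*(r + 2)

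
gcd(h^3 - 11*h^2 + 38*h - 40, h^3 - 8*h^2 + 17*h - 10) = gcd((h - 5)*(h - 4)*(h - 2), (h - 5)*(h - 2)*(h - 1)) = h^2 - 7*h + 10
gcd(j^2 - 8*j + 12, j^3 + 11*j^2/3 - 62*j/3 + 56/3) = j - 2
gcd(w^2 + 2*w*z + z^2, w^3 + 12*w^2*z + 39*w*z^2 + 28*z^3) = w + z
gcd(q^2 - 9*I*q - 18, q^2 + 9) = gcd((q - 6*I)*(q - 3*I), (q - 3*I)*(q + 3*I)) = q - 3*I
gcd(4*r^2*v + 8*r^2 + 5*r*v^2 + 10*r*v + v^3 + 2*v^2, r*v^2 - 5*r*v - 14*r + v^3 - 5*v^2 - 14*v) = r*v + 2*r + v^2 + 2*v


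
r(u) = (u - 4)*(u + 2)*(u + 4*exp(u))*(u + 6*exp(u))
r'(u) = (u - 4)*(u + 2)*(u + 4*exp(u))*(6*exp(u) + 1) + (u - 4)*(u + 2)*(u + 6*exp(u))*(4*exp(u) + 1) + (u - 4)*(u + 4*exp(u))*(u + 6*exp(u)) + (u + 2)*(u + 4*exp(u))*(u + 6*exp(u)) = 10*u^3*exp(u) + 4*u^3 + 48*u^2*exp(2*u) + 10*u^2*exp(u) - 6*u^2 - 48*u*exp(2*u) - 120*u*exp(u) - 16*u - 432*exp(2*u) - 80*exp(u)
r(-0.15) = -126.76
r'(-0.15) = -364.85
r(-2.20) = 3.34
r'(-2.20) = -23.63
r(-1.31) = 0.26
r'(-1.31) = 0.19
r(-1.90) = -0.77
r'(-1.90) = -5.17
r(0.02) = -202.47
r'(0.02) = -534.99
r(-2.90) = 42.77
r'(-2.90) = -95.33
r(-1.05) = -1.76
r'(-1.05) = -18.79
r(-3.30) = 92.11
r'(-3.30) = -153.53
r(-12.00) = 23039.88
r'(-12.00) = -7584.09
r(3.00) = -51469.29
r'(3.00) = -59694.59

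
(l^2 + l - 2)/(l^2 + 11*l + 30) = (l^2 + l - 2)/(l^2 + 11*l + 30)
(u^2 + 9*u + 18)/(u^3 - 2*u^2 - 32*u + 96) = (u + 3)/(u^2 - 8*u + 16)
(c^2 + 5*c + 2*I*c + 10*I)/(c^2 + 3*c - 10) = (c + 2*I)/(c - 2)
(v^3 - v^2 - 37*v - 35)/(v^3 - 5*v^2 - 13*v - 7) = (v + 5)/(v + 1)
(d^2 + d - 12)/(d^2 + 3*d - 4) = (d - 3)/(d - 1)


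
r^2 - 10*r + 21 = (r - 7)*(r - 3)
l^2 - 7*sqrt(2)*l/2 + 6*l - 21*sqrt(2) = (l + 6)*(l - 7*sqrt(2)/2)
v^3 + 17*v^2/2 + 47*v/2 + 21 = (v + 2)*(v + 3)*(v + 7/2)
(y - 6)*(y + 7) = y^2 + y - 42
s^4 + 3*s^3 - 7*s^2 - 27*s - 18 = (s - 3)*(s + 1)*(s + 2)*(s + 3)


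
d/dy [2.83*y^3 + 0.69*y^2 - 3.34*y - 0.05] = 8.49*y^2 + 1.38*y - 3.34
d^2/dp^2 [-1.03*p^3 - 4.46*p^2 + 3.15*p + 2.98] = -6.18*p - 8.92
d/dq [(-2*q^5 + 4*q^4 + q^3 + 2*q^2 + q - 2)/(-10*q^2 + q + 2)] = 2*(30*q^6 - 44*q^5 - 9*q^4 + 17*q^3 + 9*q^2 - 16*q + 2)/(100*q^4 - 20*q^3 - 39*q^2 + 4*q + 4)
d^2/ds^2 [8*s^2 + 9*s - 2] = 16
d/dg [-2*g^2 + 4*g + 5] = 4 - 4*g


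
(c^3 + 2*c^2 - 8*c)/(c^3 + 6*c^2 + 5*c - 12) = c*(c - 2)/(c^2 + 2*c - 3)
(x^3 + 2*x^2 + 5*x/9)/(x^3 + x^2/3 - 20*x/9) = (3*x + 1)/(3*x - 4)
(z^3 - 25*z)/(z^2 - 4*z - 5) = z*(z + 5)/(z + 1)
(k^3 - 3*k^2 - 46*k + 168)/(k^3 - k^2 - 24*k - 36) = (k^2 + 3*k - 28)/(k^2 + 5*k + 6)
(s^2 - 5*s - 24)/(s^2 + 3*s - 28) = (s^2 - 5*s - 24)/(s^2 + 3*s - 28)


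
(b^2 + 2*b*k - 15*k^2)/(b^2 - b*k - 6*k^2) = (b + 5*k)/(b + 2*k)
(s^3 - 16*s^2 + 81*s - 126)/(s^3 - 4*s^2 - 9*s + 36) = (s^2 - 13*s + 42)/(s^2 - s - 12)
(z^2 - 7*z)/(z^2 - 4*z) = (z - 7)/(z - 4)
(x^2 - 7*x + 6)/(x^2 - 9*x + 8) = (x - 6)/(x - 8)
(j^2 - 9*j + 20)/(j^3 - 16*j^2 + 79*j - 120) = (j - 4)/(j^2 - 11*j + 24)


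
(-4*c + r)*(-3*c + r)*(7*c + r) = 84*c^3 - 37*c^2*r + r^3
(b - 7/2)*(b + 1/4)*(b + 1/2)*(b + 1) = b^4 - 7*b^3/4 - 21*b^2/4 - 47*b/16 - 7/16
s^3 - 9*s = s*(s - 3)*(s + 3)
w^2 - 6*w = w*(w - 6)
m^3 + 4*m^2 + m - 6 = (m - 1)*(m + 2)*(m + 3)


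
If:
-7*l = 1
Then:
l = -1/7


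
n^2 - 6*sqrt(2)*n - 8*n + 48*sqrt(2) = (n - 8)*(n - 6*sqrt(2))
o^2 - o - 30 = (o - 6)*(o + 5)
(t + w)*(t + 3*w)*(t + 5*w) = t^3 + 9*t^2*w + 23*t*w^2 + 15*w^3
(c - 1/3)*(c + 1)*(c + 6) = c^3 + 20*c^2/3 + 11*c/3 - 2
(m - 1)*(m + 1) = m^2 - 1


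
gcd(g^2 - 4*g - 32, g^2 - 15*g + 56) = g - 8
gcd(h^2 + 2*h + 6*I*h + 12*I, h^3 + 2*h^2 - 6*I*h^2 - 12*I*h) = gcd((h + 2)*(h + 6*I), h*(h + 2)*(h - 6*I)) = h + 2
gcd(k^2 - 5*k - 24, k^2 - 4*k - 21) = k + 3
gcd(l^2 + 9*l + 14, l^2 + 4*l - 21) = l + 7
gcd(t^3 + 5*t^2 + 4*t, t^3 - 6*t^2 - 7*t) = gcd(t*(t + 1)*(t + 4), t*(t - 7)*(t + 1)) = t^2 + t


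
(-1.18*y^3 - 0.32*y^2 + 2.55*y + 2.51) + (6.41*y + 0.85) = -1.18*y^3 - 0.32*y^2 + 8.96*y + 3.36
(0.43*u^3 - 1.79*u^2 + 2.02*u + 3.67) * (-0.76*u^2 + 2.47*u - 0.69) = -0.3268*u^5 + 2.4225*u^4 - 6.2532*u^3 + 3.4353*u^2 + 7.6711*u - 2.5323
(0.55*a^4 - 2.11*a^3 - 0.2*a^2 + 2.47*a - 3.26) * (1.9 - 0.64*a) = -0.352*a^5 + 2.3954*a^4 - 3.881*a^3 - 1.9608*a^2 + 6.7794*a - 6.194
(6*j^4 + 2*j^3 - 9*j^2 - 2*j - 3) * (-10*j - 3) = -60*j^5 - 38*j^4 + 84*j^3 + 47*j^2 + 36*j + 9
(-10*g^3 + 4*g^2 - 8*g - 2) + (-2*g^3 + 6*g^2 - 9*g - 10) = -12*g^3 + 10*g^2 - 17*g - 12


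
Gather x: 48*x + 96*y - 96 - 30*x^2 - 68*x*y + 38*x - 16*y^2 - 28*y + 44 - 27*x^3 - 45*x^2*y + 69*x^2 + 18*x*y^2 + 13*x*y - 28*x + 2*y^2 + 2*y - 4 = -27*x^3 + x^2*(39 - 45*y) + x*(18*y^2 - 55*y + 58) - 14*y^2 + 70*y - 56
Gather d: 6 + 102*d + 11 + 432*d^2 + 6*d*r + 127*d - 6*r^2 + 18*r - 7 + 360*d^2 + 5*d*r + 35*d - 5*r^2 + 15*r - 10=792*d^2 + d*(11*r + 264) - 11*r^2 + 33*r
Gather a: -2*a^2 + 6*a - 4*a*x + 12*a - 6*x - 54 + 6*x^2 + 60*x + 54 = -2*a^2 + a*(18 - 4*x) + 6*x^2 + 54*x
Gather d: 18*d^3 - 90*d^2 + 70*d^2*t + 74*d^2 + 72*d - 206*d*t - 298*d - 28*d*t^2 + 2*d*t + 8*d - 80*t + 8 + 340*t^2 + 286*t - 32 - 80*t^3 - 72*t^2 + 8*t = 18*d^3 + d^2*(70*t - 16) + d*(-28*t^2 - 204*t - 218) - 80*t^3 + 268*t^2 + 214*t - 24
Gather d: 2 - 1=1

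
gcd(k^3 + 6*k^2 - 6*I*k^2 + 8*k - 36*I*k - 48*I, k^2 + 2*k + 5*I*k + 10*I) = k + 2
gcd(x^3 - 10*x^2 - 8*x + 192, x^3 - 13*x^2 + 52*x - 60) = x - 6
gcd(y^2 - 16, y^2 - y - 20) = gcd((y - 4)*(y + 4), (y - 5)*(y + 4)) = y + 4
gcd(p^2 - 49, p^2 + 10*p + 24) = 1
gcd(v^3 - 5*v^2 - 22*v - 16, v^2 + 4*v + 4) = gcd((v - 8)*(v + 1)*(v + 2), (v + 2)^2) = v + 2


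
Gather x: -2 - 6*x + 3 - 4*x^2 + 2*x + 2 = -4*x^2 - 4*x + 3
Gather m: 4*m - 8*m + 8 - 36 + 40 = 12 - 4*m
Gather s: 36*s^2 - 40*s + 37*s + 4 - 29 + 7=36*s^2 - 3*s - 18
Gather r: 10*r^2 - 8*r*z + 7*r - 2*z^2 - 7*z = 10*r^2 + r*(7 - 8*z) - 2*z^2 - 7*z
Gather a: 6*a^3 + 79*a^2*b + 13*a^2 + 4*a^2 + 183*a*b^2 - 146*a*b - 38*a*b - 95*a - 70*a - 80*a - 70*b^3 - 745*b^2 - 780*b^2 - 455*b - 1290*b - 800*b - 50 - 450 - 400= 6*a^3 + a^2*(79*b + 17) + a*(183*b^2 - 184*b - 245) - 70*b^3 - 1525*b^2 - 2545*b - 900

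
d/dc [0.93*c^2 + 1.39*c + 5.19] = 1.86*c + 1.39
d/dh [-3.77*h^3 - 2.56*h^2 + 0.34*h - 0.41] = -11.31*h^2 - 5.12*h + 0.34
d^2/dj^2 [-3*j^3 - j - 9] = -18*j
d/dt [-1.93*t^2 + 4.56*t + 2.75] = 4.56 - 3.86*t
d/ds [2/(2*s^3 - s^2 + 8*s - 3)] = 4*(-3*s^2 + s - 4)/(2*s^3 - s^2 + 8*s - 3)^2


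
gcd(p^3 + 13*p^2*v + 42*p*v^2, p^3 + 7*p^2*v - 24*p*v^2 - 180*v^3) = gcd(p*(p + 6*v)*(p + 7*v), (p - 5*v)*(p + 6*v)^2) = p + 6*v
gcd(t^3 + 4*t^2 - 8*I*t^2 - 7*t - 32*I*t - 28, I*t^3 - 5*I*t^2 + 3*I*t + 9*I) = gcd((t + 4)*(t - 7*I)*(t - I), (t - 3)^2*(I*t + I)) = 1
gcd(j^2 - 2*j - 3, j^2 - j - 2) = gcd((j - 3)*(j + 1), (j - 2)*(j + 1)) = j + 1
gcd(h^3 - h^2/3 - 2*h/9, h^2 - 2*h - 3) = 1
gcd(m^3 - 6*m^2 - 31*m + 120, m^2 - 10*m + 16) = m - 8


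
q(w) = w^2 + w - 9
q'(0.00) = 1.00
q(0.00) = -9.00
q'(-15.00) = -29.00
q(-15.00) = 201.00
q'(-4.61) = -8.22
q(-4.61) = 7.64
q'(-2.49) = -3.98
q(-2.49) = -5.29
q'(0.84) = 2.68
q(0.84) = -7.45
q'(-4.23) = -7.46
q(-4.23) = 4.66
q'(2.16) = 5.32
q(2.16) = -2.17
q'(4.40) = 9.80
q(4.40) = 14.76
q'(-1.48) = -1.96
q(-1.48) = -8.29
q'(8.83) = 18.66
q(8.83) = 77.80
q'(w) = 2*w + 1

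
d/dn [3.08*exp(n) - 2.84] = 3.08*exp(n)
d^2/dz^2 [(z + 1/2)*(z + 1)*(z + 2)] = 6*z + 7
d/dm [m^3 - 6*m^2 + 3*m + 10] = 3*m^2 - 12*m + 3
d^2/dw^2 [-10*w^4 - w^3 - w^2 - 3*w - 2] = -120*w^2 - 6*w - 2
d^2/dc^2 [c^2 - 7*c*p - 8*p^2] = 2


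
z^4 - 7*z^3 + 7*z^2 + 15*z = z*(z - 5)*(z - 3)*(z + 1)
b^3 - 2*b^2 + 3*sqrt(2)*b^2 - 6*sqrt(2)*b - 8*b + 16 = (b - 2)*(b - sqrt(2))*(b + 4*sqrt(2))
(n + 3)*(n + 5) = n^2 + 8*n + 15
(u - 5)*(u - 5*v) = u^2 - 5*u*v - 5*u + 25*v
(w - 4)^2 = w^2 - 8*w + 16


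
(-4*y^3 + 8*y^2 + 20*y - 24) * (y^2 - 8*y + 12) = -4*y^5 + 40*y^4 - 92*y^3 - 88*y^2 + 432*y - 288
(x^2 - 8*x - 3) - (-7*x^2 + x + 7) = 8*x^2 - 9*x - 10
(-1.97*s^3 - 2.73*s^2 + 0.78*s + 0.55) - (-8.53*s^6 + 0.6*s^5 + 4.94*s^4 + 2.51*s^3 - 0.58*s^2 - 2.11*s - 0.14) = 8.53*s^6 - 0.6*s^5 - 4.94*s^4 - 4.48*s^3 - 2.15*s^2 + 2.89*s + 0.69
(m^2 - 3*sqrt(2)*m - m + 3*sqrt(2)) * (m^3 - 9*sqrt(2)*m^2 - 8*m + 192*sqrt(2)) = m^5 - 12*sqrt(2)*m^4 - m^4 + 12*sqrt(2)*m^3 + 46*m^3 - 46*m^2 + 216*sqrt(2)*m^2 - 1152*m - 216*sqrt(2)*m + 1152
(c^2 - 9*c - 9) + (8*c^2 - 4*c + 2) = 9*c^2 - 13*c - 7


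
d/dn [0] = 0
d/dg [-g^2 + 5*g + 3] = 5 - 2*g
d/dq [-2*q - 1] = -2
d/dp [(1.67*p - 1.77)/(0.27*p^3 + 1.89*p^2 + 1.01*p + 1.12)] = (-0.9018*p^3 - 1.7226*p^2 + 6.6906*p + 3.6581)/(0.0729*p^6 + 1.0206*p^5 + 4.1175*p^4 + 4.4226*p^3 + 5.2537*p^2 + 2.2624*p + 1.2544)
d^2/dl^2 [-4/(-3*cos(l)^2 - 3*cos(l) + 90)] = (-16*sin(l)^4/3 + 164*sin(l)^2 - 35*cos(l) - cos(3*l) - 76)/((cos(l) - 5)^3*(cos(l) + 6)^3)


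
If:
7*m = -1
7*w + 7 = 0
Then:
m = -1/7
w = -1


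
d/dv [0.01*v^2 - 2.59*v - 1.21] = 0.02*v - 2.59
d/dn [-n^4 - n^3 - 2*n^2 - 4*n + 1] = -4*n^3 - 3*n^2 - 4*n - 4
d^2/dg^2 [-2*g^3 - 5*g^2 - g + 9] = -12*g - 10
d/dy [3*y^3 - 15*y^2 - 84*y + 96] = 9*y^2 - 30*y - 84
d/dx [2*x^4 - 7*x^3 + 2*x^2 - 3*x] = 8*x^3 - 21*x^2 + 4*x - 3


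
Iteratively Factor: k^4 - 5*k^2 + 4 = (k + 1)*(k^3 - k^2 - 4*k + 4) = (k + 1)*(k + 2)*(k^2 - 3*k + 2) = (k - 2)*(k + 1)*(k + 2)*(k - 1)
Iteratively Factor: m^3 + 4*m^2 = (m)*(m^2 + 4*m) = m^2*(m + 4)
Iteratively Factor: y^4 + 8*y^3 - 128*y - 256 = (y + 4)*(y^3 + 4*y^2 - 16*y - 64) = (y - 4)*(y + 4)*(y^2 + 8*y + 16) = (y - 4)*(y + 4)^2*(y + 4)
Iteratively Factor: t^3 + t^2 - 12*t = (t + 4)*(t^2 - 3*t) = t*(t + 4)*(t - 3)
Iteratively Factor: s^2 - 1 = (s - 1)*(s + 1)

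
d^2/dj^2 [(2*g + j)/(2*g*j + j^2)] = 2/j^3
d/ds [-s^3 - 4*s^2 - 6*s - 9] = -3*s^2 - 8*s - 6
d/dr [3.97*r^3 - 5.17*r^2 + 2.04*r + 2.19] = 11.91*r^2 - 10.34*r + 2.04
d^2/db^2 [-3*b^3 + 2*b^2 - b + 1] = 4 - 18*b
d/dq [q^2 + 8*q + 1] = 2*q + 8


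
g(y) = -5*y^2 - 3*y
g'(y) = -10*y - 3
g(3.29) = -63.99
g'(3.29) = -35.90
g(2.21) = -31.05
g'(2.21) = -25.10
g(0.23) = -0.95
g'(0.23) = -5.30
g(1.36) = -13.33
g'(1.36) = -16.60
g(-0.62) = -0.06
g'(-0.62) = 3.20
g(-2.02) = -14.34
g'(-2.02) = 17.20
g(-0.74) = -0.52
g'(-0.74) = 4.40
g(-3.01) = -36.27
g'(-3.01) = 27.10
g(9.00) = -432.00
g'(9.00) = -93.00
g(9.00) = -432.00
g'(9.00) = -93.00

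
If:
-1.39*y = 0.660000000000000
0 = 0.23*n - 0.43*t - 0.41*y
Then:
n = 1.8695652173913*t - 0.846418517360025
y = -0.47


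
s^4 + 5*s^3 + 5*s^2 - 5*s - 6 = (s - 1)*(s + 1)*(s + 2)*(s + 3)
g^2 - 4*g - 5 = (g - 5)*(g + 1)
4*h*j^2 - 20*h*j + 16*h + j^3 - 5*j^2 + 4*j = (4*h + j)*(j - 4)*(j - 1)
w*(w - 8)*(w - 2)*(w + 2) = w^4 - 8*w^3 - 4*w^2 + 32*w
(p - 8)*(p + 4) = p^2 - 4*p - 32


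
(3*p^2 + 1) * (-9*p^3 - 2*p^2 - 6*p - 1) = -27*p^5 - 6*p^4 - 27*p^3 - 5*p^2 - 6*p - 1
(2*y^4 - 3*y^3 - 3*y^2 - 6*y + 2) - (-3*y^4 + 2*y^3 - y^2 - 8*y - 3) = 5*y^4 - 5*y^3 - 2*y^2 + 2*y + 5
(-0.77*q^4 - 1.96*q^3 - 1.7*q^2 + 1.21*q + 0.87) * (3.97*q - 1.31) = -3.0569*q^5 - 6.7725*q^4 - 4.1814*q^3 + 7.0307*q^2 + 1.8688*q - 1.1397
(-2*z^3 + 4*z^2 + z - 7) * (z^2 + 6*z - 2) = -2*z^5 - 8*z^4 + 29*z^3 - 9*z^2 - 44*z + 14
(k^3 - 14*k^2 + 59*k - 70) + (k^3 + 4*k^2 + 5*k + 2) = 2*k^3 - 10*k^2 + 64*k - 68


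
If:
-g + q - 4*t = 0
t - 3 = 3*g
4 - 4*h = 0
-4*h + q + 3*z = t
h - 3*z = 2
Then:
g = -2/5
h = 1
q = 34/5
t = 9/5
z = -1/3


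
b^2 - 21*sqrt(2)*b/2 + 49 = (b - 7*sqrt(2))*(b - 7*sqrt(2)/2)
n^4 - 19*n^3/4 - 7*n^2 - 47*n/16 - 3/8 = (n - 6)*(n + 1/4)*(n + 1/2)^2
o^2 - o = o*(o - 1)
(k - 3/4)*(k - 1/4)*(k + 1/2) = k^3 - k^2/2 - 5*k/16 + 3/32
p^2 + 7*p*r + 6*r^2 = (p + r)*(p + 6*r)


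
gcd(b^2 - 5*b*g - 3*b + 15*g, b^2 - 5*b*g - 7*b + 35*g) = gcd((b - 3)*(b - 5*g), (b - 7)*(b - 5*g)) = b - 5*g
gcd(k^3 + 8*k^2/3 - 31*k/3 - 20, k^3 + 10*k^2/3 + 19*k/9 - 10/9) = k + 5/3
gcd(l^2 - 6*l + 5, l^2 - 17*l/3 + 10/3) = l - 5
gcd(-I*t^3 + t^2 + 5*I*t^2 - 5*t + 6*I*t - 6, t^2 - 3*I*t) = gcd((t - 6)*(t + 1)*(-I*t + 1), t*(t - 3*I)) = 1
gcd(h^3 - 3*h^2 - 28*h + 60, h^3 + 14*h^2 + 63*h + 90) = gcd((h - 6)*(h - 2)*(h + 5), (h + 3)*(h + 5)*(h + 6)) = h + 5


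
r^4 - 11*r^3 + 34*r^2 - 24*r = r*(r - 6)*(r - 4)*(r - 1)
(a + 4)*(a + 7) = a^2 + 11*a + 28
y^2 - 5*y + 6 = (y - 3)*(y - 2)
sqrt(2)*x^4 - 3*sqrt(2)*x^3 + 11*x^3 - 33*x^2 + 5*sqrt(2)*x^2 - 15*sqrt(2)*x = x*(x - 3)*(x + 5*sqrt(2))*(sqrt(2)*x + 1)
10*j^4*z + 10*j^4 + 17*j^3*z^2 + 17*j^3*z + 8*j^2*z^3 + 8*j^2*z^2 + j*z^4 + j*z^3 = (j + z)*(2*j + z)*(5*j + z)*(j*z + j)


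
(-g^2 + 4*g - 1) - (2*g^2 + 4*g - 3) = 2 - 3*g^2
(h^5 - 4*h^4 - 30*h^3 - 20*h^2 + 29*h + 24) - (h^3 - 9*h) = h^5 - 4*h^4 - 31*h^3 - 20*h^2 + 38*h + 24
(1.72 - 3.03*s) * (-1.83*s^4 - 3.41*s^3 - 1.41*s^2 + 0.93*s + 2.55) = 5.5449*s^5 + 7.1847*s^4 - 1.5929*s^3 - 5.2431*s^2 - 6.1269*s + 4.386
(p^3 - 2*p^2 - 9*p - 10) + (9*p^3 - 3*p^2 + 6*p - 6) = 10*p^3 - 5*p^2 - 3*p - 16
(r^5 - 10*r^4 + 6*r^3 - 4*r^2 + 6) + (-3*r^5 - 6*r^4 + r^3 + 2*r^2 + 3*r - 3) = -2*r^5 - 16*r^4 + 7*r^3 - 2*r^2 + 3*r + 3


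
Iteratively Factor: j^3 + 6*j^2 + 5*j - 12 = (j - 1)*(j^2 + 7*j + 12) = (j - 1)*(j + 3)*(j + 4)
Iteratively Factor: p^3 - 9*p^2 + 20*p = (p - 5)*(p^2 - 4*p) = (p - 5)*(p - 4)*(p)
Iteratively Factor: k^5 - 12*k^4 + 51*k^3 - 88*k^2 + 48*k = (k - 4)*(k^4 - 8*k^3 + 19*k^2 - 12*k) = (k - 4)*(k - 3)*(k^3 - 5*k^2 + 4*k) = k*(k - 4)*(k - 3)*(k^2 - 5*k + 4) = k*(k - 4)^2*(k - 3)*(k - 1)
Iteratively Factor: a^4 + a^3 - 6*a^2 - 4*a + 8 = (a - 1)*(a^3 + 2*a^2 - 4*a - 8) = (a - 2)*(a - 1)*(a^2 + 4*a + 4) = (a - 2)*(a - 1)*(a + 2)*(a + 2)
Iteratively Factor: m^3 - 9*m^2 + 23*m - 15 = (m - 1)*(m^2 - 8*m + 15) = (m - 5)*(m - 1)*(m - 3)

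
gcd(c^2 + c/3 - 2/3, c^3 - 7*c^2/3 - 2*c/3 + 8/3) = c + 1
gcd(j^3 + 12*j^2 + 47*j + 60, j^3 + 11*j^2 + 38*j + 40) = j^2 + 9*j + 20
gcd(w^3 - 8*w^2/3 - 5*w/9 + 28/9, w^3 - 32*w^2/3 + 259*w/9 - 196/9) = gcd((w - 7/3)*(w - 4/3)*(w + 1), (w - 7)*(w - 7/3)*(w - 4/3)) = w^2 - 11*w/3 + 28/9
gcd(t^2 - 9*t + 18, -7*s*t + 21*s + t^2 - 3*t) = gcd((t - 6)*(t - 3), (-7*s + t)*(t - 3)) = t - 3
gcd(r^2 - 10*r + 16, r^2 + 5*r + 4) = 1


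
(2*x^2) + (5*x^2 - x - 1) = 7*x^2 - x - 1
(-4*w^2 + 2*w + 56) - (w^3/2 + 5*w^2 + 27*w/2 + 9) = -w^3/2 - 9*w^2 - 23*w/2 + 47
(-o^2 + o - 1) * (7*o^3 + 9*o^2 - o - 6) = -7*o^5 - 2*o^4 + 3*o^3 - 4*o^2 - 5*o + 6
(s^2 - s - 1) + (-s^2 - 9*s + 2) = 1 - 10*s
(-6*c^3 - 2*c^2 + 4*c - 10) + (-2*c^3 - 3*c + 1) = -8*c^3 - 2*c^2 + c - 9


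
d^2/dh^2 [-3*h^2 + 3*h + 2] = -6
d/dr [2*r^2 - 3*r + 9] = 4*r - 3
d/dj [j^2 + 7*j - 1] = 2*j + 7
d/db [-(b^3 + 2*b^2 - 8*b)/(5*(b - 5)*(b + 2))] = (-b^4 + 6*b^3 + 28*b^2 + 40*b - 80)/(5*(b^4 - 6*b^3 - 11*b^2 + 60*b + 100))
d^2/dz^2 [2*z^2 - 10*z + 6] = 4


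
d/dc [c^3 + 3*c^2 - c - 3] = 3*c^2 + 6*c - 1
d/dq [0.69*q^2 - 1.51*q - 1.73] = 1.38*q - 1.51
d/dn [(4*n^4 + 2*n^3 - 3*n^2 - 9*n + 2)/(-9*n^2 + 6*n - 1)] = (-24*n^4 + 10*n^3 + 6*n^2 - 33*n + 3)/(27*n^3 - 27*n^2 + 9*n - 1)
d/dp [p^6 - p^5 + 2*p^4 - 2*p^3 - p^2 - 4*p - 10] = 6*p^5 - 5*p^4 + 8*p^3 - 6*p^2 - 2*p - 4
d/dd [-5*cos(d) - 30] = 5*sin(d)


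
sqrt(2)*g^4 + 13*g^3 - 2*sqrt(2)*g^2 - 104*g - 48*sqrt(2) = (g - 2*sqrt(2))*(g + 2*sqrt(2))*(g + 6*sqrt(2))*(sqrt(2)*g + 1)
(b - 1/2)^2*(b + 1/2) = b^3 - b^2/2 - b/4 + 1/8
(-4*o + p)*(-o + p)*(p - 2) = 4*o^2*p - 8*o^2 - 5*o*p^2 + 10*o*p + p^3 - 2*p^2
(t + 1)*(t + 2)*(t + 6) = t^3 + 9*t^2 + 20*t + 12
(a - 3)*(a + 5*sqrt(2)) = a^2 - 3*a + 5*sqrt(2)*a - 15*sqrt(2)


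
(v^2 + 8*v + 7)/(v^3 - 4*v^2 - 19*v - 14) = (v + 7)/(v^2 - 5*v - 14)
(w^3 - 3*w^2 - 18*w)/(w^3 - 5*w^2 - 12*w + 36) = w/(w - 2)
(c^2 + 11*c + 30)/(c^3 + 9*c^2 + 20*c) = (c + 6)/(c*(c + 4))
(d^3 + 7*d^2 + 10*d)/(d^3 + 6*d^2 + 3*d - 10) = d/(d - 1)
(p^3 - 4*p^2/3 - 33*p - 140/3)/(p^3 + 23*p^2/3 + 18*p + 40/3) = (p - 7)/(p + 2)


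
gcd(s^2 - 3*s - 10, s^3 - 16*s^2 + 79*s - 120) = s - 5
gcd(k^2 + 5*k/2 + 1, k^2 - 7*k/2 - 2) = k + 1/2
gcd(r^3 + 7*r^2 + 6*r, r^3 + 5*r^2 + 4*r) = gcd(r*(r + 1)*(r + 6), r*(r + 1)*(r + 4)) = r^2 + r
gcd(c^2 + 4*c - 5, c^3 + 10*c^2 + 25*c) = c + 5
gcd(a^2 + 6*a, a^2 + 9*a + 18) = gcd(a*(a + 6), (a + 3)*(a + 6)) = a + 6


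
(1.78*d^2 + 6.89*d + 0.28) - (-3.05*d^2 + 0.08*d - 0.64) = 4.83*d^2 + 6.81*d + 0.92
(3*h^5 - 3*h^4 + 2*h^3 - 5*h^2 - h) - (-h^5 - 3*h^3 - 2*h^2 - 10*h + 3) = 4*h^5 - 3*h^4 + 5*h^3 - 3*h^2 + 9*h - 3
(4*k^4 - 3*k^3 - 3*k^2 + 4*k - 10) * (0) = 0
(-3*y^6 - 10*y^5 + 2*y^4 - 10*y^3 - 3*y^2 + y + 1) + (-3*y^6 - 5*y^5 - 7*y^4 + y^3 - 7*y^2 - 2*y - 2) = -6*y^6 - 15*y^5 - 5*y^4 - 9*y^3 - 10*y^2 - y - 1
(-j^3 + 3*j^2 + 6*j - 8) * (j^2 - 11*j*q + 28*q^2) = -j^5 + 11*j^4*q + 3*j^4 - 28*j^3*q^2 - 33*j^3*q + 6*j^3 + 84*j^2*q^2 - 66*j^2*q - 8*j^2 + 168*j*q^2 + 88*j*q - 224*q^2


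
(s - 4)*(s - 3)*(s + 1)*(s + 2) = s^4 - 4*s^3 - 7*s^2 + 22*s + 24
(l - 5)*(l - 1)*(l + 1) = l^3 - 5*l^2 - l + 5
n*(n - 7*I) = n^2 - 7*I*n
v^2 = v^2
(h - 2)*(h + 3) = h^2 + h - 6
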